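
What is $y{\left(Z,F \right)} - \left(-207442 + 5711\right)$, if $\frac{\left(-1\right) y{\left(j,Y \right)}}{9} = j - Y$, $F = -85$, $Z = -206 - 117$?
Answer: $203873$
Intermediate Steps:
$Z = -323$ ($Z = -206 - 117 = -323$)
$y{\left(j,Y \right)} = - 9 j + 9 Y$ ($y{\left(j,Y \right)} = - 9 \left(j - Y\right) = - 9 j + 9 Y$)
$y{\left(Z,F \right)} - \left(-207442 + 5711\right) = \left(\left(-9\right) \left(-323\right) + 9 \left(-85\right)\right) - \left(-207442 + 5711\right) = \left(2907 - 765\right) - -201731 = 2142 + 201731 = 203873$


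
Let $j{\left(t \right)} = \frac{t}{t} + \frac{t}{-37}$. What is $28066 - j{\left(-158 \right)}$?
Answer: $\frac{1038247}{37} \approx 28061.0$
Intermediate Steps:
$j{\left(t \right)} = 1 - \frac{t}{37}$ ($j{\left(t \right)} = 1 + t \left(- \frac{1}{37}\right) = 1 - \frac{t}{37}$)
$28066 - j{\left(-158 \right)} = 28066 - \left(1 - - \frac{158}{37}\right) = 28066 - \left(1 + \frac{158}{37}\right) = 28066 - \frac{195}{37} = \frac{1038247}{37}$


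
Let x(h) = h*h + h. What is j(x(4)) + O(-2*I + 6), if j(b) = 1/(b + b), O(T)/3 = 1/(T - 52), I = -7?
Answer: -11/160 ≈ -0.068750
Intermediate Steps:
O(T) = 3/(-52 + T) (O(T) = 3/(T - 52) = 3/(-52 + T))
x(h) = h + h**2 (x(h) = h**2 + h = h + h**2)
j(b) = 1/(2*b)
j(x(4)) + O(-2*I + 6) = 1/(2*((4*(1 + 4)))) + 3/(-52 + (-2*(-7) + 6)) = 1/(2*((4*5))) + 3/(-52 + (14 + 6)) = (1/2)/20 + 3/(-52 + 20) = (1/2)*(1/20) + 3/(-32) = 1/40 + 3*(-1/32) = 1/40 - 3/32 = -11/160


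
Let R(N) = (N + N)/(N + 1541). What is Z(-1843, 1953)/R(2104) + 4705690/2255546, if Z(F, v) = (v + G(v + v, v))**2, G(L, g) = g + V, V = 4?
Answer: 15711325183377565/1186417196 ≈ 1.3243e+7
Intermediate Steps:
G(L, g) = 4 + g (G(L, g) = g + 4 = 4 + g)
Z(F, v) = (4 + 2*v)**2 (Z(F, v) = (v + (4 + v))**2 = (4 + 2*v)**2)
R(N) = 2*N/(1541 + N) (R(N) = (2*N)/(1541 + N) = 2*N/(1541 + N))
Z(-1843, 1953)/R(2104) + 4705690/2255546 = (4*(2 + 1953)**2)/((2*2104/(1541 + 2104))) + 4705690/2255546 = (4*1955**2)/((2*2104/3645)) + 4705690*(1/2255546) = (4*3822025)/((2*2104*(1/3645))) + 2352845/1127773 = 15288100/(4208/3645) + 2352845/1127773 = 15288100*(3645/4208) + 2352845/1127773 = 13931281125/1052 + 2352845/1127773 = 15711325183377565/1186417196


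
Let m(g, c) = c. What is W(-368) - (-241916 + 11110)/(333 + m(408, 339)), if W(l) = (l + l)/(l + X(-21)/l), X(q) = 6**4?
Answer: 991806443/2871120 ≈ 345.44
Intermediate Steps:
X(q) = 1296
W(l) = 2*l/(l + 1296/l) (W(l) = (l + l)/(l + 1296/l) = (2*l)/(l + 1296/l) = 2*l/(l + 1296/l))
W(-368) - (-241916 + 11110)/(333 + m(408, 339)) = 2*(-368)**2/(1296 + (-368)**2) - (-241916 + 11110)/(333 + 339) = 2*135424/(1296 + 135424) - (-230806)/672 = 2*135424/136720 - (-230806)/672 = 2*135424*(1/136720) - 1*(-115403/336) = 16928/8545 + 115403/336 = 991806443/2871120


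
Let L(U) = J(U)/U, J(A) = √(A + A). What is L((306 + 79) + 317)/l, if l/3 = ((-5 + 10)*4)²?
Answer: √39/140400 ≈ 4.4480e-5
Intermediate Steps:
J(A) = √2*√A (J(A) = √(2*A) = √2*√A)
l = 1200 (l = 3*((-5 + 10)*4)² = 3*(5*4)² = 3*20² = 3*400 = 1200)
L(U) = √2/√U (L(U) = (√2*√U)/U = √2/√U)
L((306 + 79) + 317)/l = (√2/√((306 + 79) + 317))/1200 = (√2/√(385 + 317))*(1/1200) = (√2/√702)*(1/1200) = (√2*(√78/234))*(1/1200) = (√39/117)*(1/1200) = √39/140400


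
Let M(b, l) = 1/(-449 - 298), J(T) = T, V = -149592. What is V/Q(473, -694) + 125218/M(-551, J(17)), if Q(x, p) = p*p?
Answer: -11262798536412/120409 ≈ -9.3538e+7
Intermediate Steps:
Q(x, p) = p²
M(b, l) = -1/747 (M(b, l) = 1/(-747) = -1/747)
V/Q(473, -694) + 125218/M(-551, J(17)) = -149592/((-694)²) + 125218/(-1/747) = -149592/481636 + 125218*(-747) = -149592*1/481636 - 93537846 = -37398/120409 - 93537846 = -11262798536412/120409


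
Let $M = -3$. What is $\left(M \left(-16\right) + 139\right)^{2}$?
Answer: $34969$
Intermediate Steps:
$\left(M \left(-16\right) + 139\right)^{2} = \left(\left(-3\right) \left(-16\right) + 139\right)^{2} = \left(48 + 139\right)^{2} = 187^{2} = 34969$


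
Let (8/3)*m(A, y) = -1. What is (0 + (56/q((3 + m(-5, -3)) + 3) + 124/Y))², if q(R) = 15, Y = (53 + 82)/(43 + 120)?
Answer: 429152656/18225 ≈ 23547.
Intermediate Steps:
Y = 135/163 ≈ 0.82822
m(A, y) = -3/8 (m(A, y) = (3/8)*(-1) = -3/8)
(0 + (56/q((3 + m(-5, -3)) + 3) + 124/Y))² = (0 + (56/15 + 124/(135/163)))² = (0 + (56*(1/15) + 124*(163/135)))² = (0 + (56/15 + 20212/135))² = (0 + 20716/135)² = (20716/135)² = 429152656/18225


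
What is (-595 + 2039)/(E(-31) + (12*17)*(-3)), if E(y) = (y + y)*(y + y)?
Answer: 361/808 ≈ 0.44678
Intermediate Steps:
E(y) = 4*y² (E(y) = (2*y)*(2*y) = 4*y²)
(-595 + 2039)/(E(-31) + (12*17)*(-3)) = (-595 + 2039)/(4*(-31)² + (12*17)*(-3)) = 1444/(4*961 + 204*(-3)) = 1444/(3844 - 612) = 1444/3232 = 1444*(1/3232) = 361/808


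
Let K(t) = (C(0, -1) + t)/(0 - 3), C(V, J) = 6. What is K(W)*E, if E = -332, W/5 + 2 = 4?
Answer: 5312/3 ≈ 1770.7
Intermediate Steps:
W = 10 (W = -10 + 5*4 = -10 + 20 = 10)
K(t) = -2 - t/3 (K(t) = (6 + t)/(0 - 3) = (6 + t)/(-3) = (6 + t)*(-⅓) = -2 - t/3)
K(W)*E = (-2 - ⅓*10)*(-332) = (-2 - 10/3)*(-332) = -16/3*(-332) = 5312/3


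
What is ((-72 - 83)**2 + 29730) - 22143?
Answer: 31612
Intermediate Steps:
((-72 - 83)**2 + 29730) - 22143 = ((-155)**2 + 29730) - 22143 = (24025 + 29730) - 22143 = 53755 - 22143 = 31612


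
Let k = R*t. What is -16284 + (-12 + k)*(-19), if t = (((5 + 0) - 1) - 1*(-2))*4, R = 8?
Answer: -19704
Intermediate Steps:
t = 24 (t = ((5 - 1) + 2)*4 = (4 + 2)*4 = 6*4 = 24)
k = 192 (k = 8*24 = 192)
-16284 + (-12 + k)*(-19) = -16284 + (-12 + 192)*(-19) = -16284 + 180*(-19) = -16284 - 3420 = -19704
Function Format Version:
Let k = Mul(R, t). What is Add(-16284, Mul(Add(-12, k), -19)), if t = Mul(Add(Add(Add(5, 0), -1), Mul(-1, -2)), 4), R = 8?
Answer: -19704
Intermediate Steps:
t = 24 (t = Mul(Add(Add(5, -1), 2), 4) = Mul(Add(4, 2), 4) = Mul(6, 4) = 24)
k = 192 (k = Mul(8, 24) = 192)
Add(-16284, Mul(Add(-12, k), -19)) = Add(-16284, Mul(Add(-12, 192), -19)) = Add(-16284, Mul(180, -19)) = Add(-16284, -3420) = -19704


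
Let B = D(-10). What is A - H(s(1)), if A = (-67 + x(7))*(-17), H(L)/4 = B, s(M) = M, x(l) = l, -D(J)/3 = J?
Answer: 900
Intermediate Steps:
D(J) = -3*J
B = 30 (B = -3*(-10) = 30)
H(L) = 120 (H(L) = 4*30 = 120)
A = 1020 (A = (-67 + 7)*(-17) = -60*(-17) = 1020)
A - H(s(1)) = 1020 - 1*120 = 1020 - 120 = 900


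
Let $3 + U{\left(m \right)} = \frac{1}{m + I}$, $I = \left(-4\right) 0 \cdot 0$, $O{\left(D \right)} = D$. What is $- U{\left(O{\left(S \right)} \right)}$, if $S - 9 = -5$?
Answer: $\frac{11}{4} \approx 2.75$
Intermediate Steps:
$S = 4$ ($S = 9 - 5 = 4$)
$I = 0$ ($I = 0 \cdot 0 = 0$)
$U{\left(m \right)} = -3 + \frac{1}{m}$ ($U{\left(m \right)} = -3 + \frac{1}{m + 0} = -3 + \frac{1}{m}$)
$- U{\left(O{\left(S \right)} \right)} = - (-3 + \frac{1}{4}) = \left(-1\right) \left(- \frac{11}{4}\right) = \frac{11}{4}$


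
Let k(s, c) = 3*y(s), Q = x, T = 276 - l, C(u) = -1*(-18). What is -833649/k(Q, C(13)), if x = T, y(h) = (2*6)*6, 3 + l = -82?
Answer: -277883/72 ≈ -3859.5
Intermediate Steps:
C(u) = 18
l = -85 (l = -3 - 82 = -85)
y(h) = 72 (y(h) = 12*6 = 72)
T = 361 (T = 276 - 1*(-85) = 276 + 85 = 361)
x = 361
Q = 361
k(s, c) = 216 (k(s, c) = 3*72 = 216)
-833649/k(Q, C(13)) = -833649/216 = -833649*1/216 = -277883/72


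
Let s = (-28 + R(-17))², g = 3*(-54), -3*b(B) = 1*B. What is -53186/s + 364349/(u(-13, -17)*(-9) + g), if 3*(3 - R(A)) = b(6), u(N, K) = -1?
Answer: -2014852943/815337 ≈ -2471.2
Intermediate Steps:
b(B) = -B/3
g = -162
R(A) = 11/3 (R(A) = 3 - (-1)*6/9 = 3 - ⅓*(-2) = 3 + ⅔ = 11/3)
s = 5329/9 (s = (-28 + 11/3)² = (-73/3)² = 5329/9 ≈ 592.11)
-53186/s + 364349/(u(-13, -17)*(-9) + g) = -53186/5329/9 + 364349/(-1*(-9) - 162) = -53186*9/5329 + 364349/(9 - 162) = -478674/5329 + 364349/(-153) = -478674/5329 + 364349*(-1/153) = -478674/5329 - 364349/153 = -2014852943/815337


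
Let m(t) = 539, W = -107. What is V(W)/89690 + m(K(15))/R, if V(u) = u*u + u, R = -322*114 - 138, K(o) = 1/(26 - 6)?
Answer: 184782211/1652358870 ≈ 0.11183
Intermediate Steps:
K(o) = 1/20
R = -36846 (R = -36708 - 138 = -36846)
V(u) = u + u² (V(u) = u² + u = u + u²)
V(W)/89690 + m(K(15))/R = -107*(1 - 107)/89690 + 539/(-36846) = -107*(-106)*(1/89690) + 539*(-1/36846) = 11342*(1/89690) - 539/36846 = 5671/44845 - 539/36846 = 184782211/1652358870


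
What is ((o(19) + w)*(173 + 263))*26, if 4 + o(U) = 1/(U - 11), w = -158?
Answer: -1835015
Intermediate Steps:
o(U) = -4 + 1/(-11 + U) (o(U) = -4 + 1/(U - 11) = -4 + 1/(-11 + U))
((o(19) + w)*(173 + 263))*26 = (((45 - 4*19)/(-11 + 19) - 158)*(173 + 263))*26 = (((45 - 76)/8 - 158)*436)*26 = (((⅛)*(-31) - 158)*436)*26 = ((-31/8 - 158)*436)*26 = -1295/8*436*26 = -141155/2*26 = -1835015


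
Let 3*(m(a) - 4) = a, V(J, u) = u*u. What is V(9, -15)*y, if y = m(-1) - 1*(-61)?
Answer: 14550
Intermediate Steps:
V(J, u) = u²
m(a) = 4 + a/3
y = 194/3 (y = (4 + (⅓)*(-1)) - 1*(-61) = (4 - ⅓) + 61 = 11/3 + 61 = 194/3 ≈ 64.667)
V(9, -15)*y = (-15)²*(194/3) = 225*(194/3) = 14550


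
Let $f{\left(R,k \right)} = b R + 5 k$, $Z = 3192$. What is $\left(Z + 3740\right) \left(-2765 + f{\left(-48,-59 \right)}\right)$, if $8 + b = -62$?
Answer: $2079600$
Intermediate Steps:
$b = -70$ ($b = -8 - 62 = -70$)
$f{\left(R,k \right)} = - 70 R + 5 k$
$\left(Z + 3740\right) \left(-2765 + f{\left(-48,-59 \right)}\right) = \left(3192 + 3740\right) \left(-2765 + \left(\left(-70\right) \left(-48\right) + 5 \left(-59\right)\right)\right) = 6932 \left(-2765 + \left(3360 - 295\right)\right) = 6932 \left(-2765 + 3065\right) = 6932 \cdot 300 = 2079600$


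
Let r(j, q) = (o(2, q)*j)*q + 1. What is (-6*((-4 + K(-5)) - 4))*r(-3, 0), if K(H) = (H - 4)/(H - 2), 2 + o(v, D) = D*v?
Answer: 282/7 ≈ 40.286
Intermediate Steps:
o(v, D) = -2 + D*v
K(H) = (-4 + H)/(-2 + H)
r(j, q) = 1 + j*q*(-2 + 2*q) (r(j, q) = ((-2 + q*2)*j)*q + 1 = ((-2 + 2*q)*j)*q + 1 = (j*(-2 + 2*q))*q + 1 = j*q*(-2 + 2*q) + 1 = 1 + j*q*(-2 + 2*q))
(-6*((-4 + K(-5)) - 4))*r(-3, 0) = (-6*((-4 + (-4 - 5)/(-2 - 5)) - 4))*(1 + 2*(-3)*0*(-1 + 0)) = (-6*((-4 - 9/(-7)) - 4))*(1 + 2*(-3)*0*(-1)) = (-6*((-4 - 1/7*(-9)) - 4))*(1 + 0) = -6*((-4 + 9/7) - 4)*1 = -6*(-19/7 - 4)*1 = -6*(-47/7)*1 = (282/7)*1 = 282/7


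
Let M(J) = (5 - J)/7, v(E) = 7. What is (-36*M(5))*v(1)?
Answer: 0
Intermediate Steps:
M(J) = 5/7 - J/7 (M(J) = (5 - J)*(⅐) = 5/7 - J/7)
(-36*M(5))*v(1) = -36*(5/7 - ⅐*5)*7 = -36*(5/7 - 5/7)*7 = -36*0*7 = 0*7 = 0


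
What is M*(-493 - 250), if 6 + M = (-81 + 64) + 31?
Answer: -5944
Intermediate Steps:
M = 8 (M = -6 + ((-81 + 64) + 31) = -6 + (-17 + 31) = -6 + 14 = 8)
M*(-493 - 250) = 8*(-493 - 250) = 8*(-743) = -5944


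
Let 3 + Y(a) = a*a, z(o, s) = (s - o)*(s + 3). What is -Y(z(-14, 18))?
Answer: -451581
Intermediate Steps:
z(o, s) = (3 + s)*(s - o) (z(o, s) = (s - o)*(3 + s) = (3 + s)*(s - o))
Y(a) = -3 + a² (Y(a) = -3 + a*a = -3 + a²)
-Y(z(-14, 18)) = -(-3 + (18² - 3*(-14) + 3*18 - 1*(-14)*18)²) = -(-3 + (324 + 42 + 54 + 252)²) = -(-3 + 672²) = -(-3 + 451584) = -1*451581 = -451581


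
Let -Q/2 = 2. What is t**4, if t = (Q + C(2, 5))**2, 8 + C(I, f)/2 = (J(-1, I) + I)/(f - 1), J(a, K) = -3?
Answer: 7984925229121/256 ≈ 3.1191e+10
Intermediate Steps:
Q = -4 (Q = -2*2 = -4)
C(I, f) = -16 + 2*(-3 + I)/(-1 + f) (C(I, f) = -16 + 2*((-3 + I)/(f - 1)) = -16 + 2*((-3 + I)/(-1 + f)) = -16 + 2*(-3 + I)/(-1 + f))
t = 1681/4 (t = (-4 + 2*(5 + 2 - 8*5)/(-1 + 5))**2 = (-4 + 2*(5 + 2 - 40)/4)**2 = (-4 + 2*(1/4)*(-33))**2 = (-4 - 33/2)**2 = (-41/2)**2 = 1681/4 ≈ 420.25)
t**4 = (1681/4)**4 = 7984925229121/256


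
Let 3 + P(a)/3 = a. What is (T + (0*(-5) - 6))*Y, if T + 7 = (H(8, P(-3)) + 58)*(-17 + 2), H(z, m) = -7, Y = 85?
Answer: -66130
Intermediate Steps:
P(a) = -9 + 3*a
T = -772 (T = -7 + (-7 + 58)*(-17 + 2) = -7 + 51*(-15) = -7 - 765 = -772)
(T + (0*(-5) - 6))*Y = (-772 + (0*(-5) - 6))*85 = (-772 + (0 - 6))*85 = (-772 - 6)*85 = -778*85 = -66130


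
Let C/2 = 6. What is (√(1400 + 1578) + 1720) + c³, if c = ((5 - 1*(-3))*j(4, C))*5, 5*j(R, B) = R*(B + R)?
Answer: 134219448 + √2978 ≈ 1.3422e+8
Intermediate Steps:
C = 12 (C = 2*6 = 12)
j(R, B) = R*(B + R)/5 (j(R, B) = (R*(B + R))/5 = R*(B + R)/5)
c = 512 (c = ((5 - 1*(-3))*((⅕)*4*(12 + 4)))*5 = ((5 + 3)*((⅕)*4*16))*5 = (8*(64/5))*5 = (512/5)*5 = 512)
(√(1400 + 1578) + 1720) + c³ = (√(1400 + 1578) + 1720) + 512³ = (√2978 + 1720) + 134217728 = (1720 + √2978) + 134217728 = 134219448 + √2978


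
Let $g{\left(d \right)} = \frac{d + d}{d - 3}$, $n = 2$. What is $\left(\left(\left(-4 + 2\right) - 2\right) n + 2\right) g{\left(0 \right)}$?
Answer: $0$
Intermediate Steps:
$g{\left(d \right)} = \frac{2 d}{-3 + d}$
$\left(\left(\left(-4 + 2\right) - 2\right) n + 2\right) g{\left(0 \right)} = \left(\left(\left(-4 + 2\right) - 2\right) 2 + 2\right) 2 \cdot 0 \frac{1}{-3 + 0} = \left(\left(-2 - 2\right) 2 + 2\right) 2 \cdot 0 \frac{1}{-3} = \left(\left(-4\right) 2 + 2\right) 2 \cdot 0 \left(- \frac{1}{3}\right) = \left(-8 + 2\right) 0 = \left(-6\right) 0 = 0$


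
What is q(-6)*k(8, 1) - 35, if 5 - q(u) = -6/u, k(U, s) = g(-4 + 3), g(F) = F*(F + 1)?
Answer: -35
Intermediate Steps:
g(F) = F*(1 + F)
k(U, s) = 0 (k(U, s) = (-4 + 3)*(1 + (-4 + 3)) = -(1 - 1) = -1*0 = 0)
q(u) = 5 + 6/u (q(u) = 5 - (-6)/u = 5 + 6/u)
q(-6)*k(8, 1) - 35 = (5 + 6/(-6))*0 - 35 = (5 + 6*(-1/6))*0 - 35 = (5 - 1)*0 - 35 = 4*0 - 35 = 0 - 35 = -35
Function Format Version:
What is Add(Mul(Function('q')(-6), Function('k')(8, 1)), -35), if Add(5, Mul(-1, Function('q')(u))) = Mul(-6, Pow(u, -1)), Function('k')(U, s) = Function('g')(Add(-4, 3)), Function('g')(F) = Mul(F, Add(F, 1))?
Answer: -35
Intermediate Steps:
Function('g')(F) = Mul(F, Add(1, F))
Function('k')(U, s) = 0 (Function('k')(U, s) = Mul(Add(-4, 3), Add(1, Add(-4, 3))) = Mul(-1, Add(1, -1)) = Mul(-1, 0) = 0)
Function('q')(u) = Add(5, Mul(6, Pow(u, -1))) (Function('q')(u) = Add(5, Mul(-1, Mul(-6, Pow(u, -1)))) = Add(5, Mul(6, Pow(u, -1))))
Add(Mul(Function('q')(-6), Function('k')(8, 1)), -35) = Add(Mul(Add(5, Mul(6, Pow(-6, -1))), 0), -35) = Add(Mul(Add(5, Mul(6, Rational(-1, 6))), 0), -35) = Add(Mul(Add(5, -1), 0), -35) = Add(Mul(4, 0), -35) = Add(0, -35) = -35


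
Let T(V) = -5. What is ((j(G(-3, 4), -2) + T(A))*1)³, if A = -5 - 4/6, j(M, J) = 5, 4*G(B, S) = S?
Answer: 0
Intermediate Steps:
G(B, S) = S/4
A = -17/3 (A = -5 - 4*⅙ = -5 - ⅔ = -17/3 ≈ -5.6667)
((j(G(-3, 4), -2) + T(A))*1)³ = ((5 - 5)*1)³ = (0*1)³ = 0³ = 0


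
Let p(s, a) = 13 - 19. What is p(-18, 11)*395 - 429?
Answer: -2799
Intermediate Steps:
p(s, a) = -6
p(-18, 11)*395 - 429 = -6*395 - 429 = -2370 - 429 = -2799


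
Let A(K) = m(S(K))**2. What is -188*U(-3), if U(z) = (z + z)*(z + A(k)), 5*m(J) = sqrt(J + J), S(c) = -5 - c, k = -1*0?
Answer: -19176/5 ≈ -3835.2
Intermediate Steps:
k = 0
m(J) = sqrt(2)*sqrt(J)/5 (m(J) = sqrt(J + J)/5 = sqrt(2*J)/5 = (sqrt(2)*sqrt(J))/5 = sqrt(2)*sqrt(J)/5)
A(K) = -2/5 - 2*K/25 (A(K) = (sqrt(2)*sqrt(-5 - K)/5)**2 = -2/5 - 2*K/25)
U(z) = 2*z*(-2/5 + z) (U(z) = (z + z)*(z + (-2/5 - 2/25*0)) = (2*z)*(z + (-2/5 + 0)) = (2*z)*(z - 2/5) = (2*z)*(-2/5 + z) = 2*z*(-2/5 + z))
-188*U(-3) = -376*(-3)*(-2 + 5*(-3))/5 = -376*(-3)*(-2 - 15)/5 = -376*(-3)*(-17)/5 = -188*102/5 = -19176/5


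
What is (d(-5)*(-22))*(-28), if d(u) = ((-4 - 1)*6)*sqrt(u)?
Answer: -18480*I*sqrt(5) ≈ -41323.0*I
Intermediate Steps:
d(u) = -30*sqrt(u) (d(u) = (-5*6)*sqrt(u) = -30*sqrt(u))
(d(-5)*(-22))*(-28) = (-30*I*sqrt(5)*(-22))*(-28) = (660*I*sqrt(5))*(-28) = -18480*I*sqrt(5)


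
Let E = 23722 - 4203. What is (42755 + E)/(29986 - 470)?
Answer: 31137/14758 ≈ 2.1098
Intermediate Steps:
E = 19519
(42755 + E)/(29986 - 470) = (42755 + 19519)/(29986 - 470) = 62274/29516 = 62274*(1/29516) = 31137/14758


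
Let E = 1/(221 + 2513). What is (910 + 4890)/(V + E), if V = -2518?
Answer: -15857200/6884211 ≈ -2.3034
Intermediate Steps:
E = 1/2734 ≈ 0.00036576
(910 + 4890)/(V + E) = (910 + 4890)/(-2518 + 1/2734) = 5800/(-6884211/2734) = 5800*(-2734/6884211) = -15857200/6884211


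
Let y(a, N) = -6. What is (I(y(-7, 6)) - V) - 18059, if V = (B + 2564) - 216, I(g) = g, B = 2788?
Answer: -23201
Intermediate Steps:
V = 5136 (V = (2788 + 2564) - 216 = 5352 - 216 = 5136)
(I(y(-7, 6)) - V) - 18059 = (-6 - 1*5136) - 18059 = (-6 - 5136) - 18059 = -5142 - 18059 = -23201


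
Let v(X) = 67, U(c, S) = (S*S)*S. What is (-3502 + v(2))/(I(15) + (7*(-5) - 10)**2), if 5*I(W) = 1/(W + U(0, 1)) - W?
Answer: -274800/161761 ≈ -1.6988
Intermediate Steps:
U(c, S) = S**3 (U(c, S) = S**2*S = S**3)
I(W) = -W/5 + 1/(5*(1 + W)) (I(W) = (1/(W + 1**3) - W)/5 = (1/(W + 1) - W)/5 = (1/(1 + W) - W)/5 = -W/5 + 1/(5*(1 + W)))
(-3502 + v(2))/(I(15) + (7*(-5) - 10)**2) = (-3502 + 67)/((1 - 1*15 - 1*15**2)/(5*(1 + 15)) + (7*(-5) - 10)**2) = -3435/((1/5)*(1 - 15 - 1*225)/16 + (-35 - 10)**2) = -3435/((1/5)*(1/16)*(1 - 15 - 225) + (-45)**2) = -3435/((1/5)*(1/16)*(-239) + 2025) = -3435/(-239/80 + 2025) = -3435/161761/80 = -3435*80/161761 = -274800/161761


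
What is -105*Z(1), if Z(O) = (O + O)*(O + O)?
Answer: -420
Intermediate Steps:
Z(O) = 4*O**2 (Z(O) = (2*O)*(2*O) = 4*O**2)
-105*Z(1) = -420*1**2 = -420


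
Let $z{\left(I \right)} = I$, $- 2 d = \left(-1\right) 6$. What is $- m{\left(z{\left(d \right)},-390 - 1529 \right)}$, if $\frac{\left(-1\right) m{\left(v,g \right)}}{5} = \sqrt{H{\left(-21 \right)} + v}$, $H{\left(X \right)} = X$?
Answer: $15 i \sqrt{2} \approx 21.213 i$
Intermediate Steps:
$d = 3$ ($d = - \frac{\left(-1\right) 6}{2} = \left(- \frac{1}{2}\right) \left(-6\right) = 3$)
$m{\left(v,g \right)} = - 5 \sqrt{-21 + v}$
$- m{\left(z{\left(d \right)},-390 - 1529 \right)} = - \left(-5\right) \sqrt{-21 + 3} = - \left(-5\right) \sqrt{-18} = - \left(-5\right) 3 i \sqrt{2} = - \left(-15\right) i \sqrt{2} = 15 i \sqrt{2}$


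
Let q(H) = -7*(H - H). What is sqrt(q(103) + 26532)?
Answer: 6*sqrt(737) ≈ 162.89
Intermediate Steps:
q(H) = 0 (q(H) = -7*0 = 0)
sqrt(q(103) + 26532) = sqrt(0 + 26532) = sqrt(26532) = 6*sqrt(737)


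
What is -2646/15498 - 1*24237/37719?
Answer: -139750/171831 ≈ -0.81330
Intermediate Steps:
-2646/15498 - 1*24237/37719 = -2646*1/15498 - 24237*1/37719 = -7/41 - 2693/4191 = -139750/171831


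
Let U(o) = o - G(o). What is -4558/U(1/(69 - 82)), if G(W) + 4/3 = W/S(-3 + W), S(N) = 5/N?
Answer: -2310906/613 ≈ -3769.8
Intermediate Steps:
G(W) = -4/3 + W*(-⅗ + W/5) (G(W) = -4/3 + W/((5/(-3 + W))) = -4/3 + W*(-⅗ + W/5))
U(o) = 4/3 + o - o*(-3 + o)/5 (U(o) = o - (-4/3 + o*(-3 + o)/5) = o + (4/3 - o*(-3 + o)/5) = 4/3 + o - o*(-3 + o)/5)
-4558/U(1/(69 - 82)) = -4558/(4/3 - 1/(5*(69 - 82)²) + 8/(5*(69 - 82))) = -4558/(4/3 - (1/(-13))²/5 + (8/5)/(-13)) = -4558/(4/3 - (-1/13)²/5 + (8/5)*(-1/13)) = -4558/(4/3 - ⅕*1/169 - 8/65) = -4558/(4/3 - 1/845 - 8/65) = -4558/613/507 = -4558*507/613 = -2310906/613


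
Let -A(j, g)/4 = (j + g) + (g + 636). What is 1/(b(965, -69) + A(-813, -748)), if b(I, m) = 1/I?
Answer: 965/6457781 ≈ 0.00014943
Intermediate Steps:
A(j, g) = -2544 - 8*g - 4*j (A(j, g) = -4*((j + g) + (g + 636)) = -4*((g + j) + (636 + g)) = -4*(636 + j + 2*g) = -2544 - 8*g - 4*j)
1/(b(965, -69) + A(-813, -748)) = 1/(1/965 + (-2544 - 8*(-748) - 4*(-813))) = 1/(1/965 + (-2544 + 5984 + 3252)) = 1/(1/965 + 6692) = 1/(6457781/965) = 965/6457781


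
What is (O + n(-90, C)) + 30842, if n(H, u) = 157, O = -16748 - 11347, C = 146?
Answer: 2904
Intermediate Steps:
O = -28095
(O + n(-90, C)) + 30842 = (-28095 + 157) + 30842 = -27938 + 30842 = 2904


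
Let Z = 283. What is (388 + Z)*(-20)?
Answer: -13420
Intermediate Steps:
(388 + Z)*(-20) = (388 + 283)*(-20) = 671*(-20) = -13420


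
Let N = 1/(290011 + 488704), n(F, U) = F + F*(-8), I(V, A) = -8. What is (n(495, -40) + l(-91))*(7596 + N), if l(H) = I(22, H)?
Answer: -20543208776693/778715 ≈ -2.6381e+7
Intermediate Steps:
l(H) = -8
n(F, U) = -7*F (n(F, U) = F - 8*F = -7*F)
N = 1/778715 ≈ 1.2842e-6
(n(495, -40) + l(-91))*(7596 + N) = (-7*495 - 8)*(7596 + 1/778715) = (-3465 - 8)*(5915119141/778715) = -3473*5915119141/778715 = -20543208776693/778715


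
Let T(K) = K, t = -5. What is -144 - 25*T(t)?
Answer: -19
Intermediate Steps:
-144 - 25*T(t) = -144 - 25*(-5) = -144 + 125 = -19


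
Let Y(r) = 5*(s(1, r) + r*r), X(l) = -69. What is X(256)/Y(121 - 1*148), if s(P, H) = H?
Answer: -23/1170 ≈ -0.019658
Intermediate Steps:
Y(r) = 5*r + 5*r² (Y(r) = 5*(r + r*r) = 5*(r + r²) = 5*r + 5*r²)
X(256)/Y(121 - 1*148) = -69*1/(5*(1 + (121 - 1*148))*(121 - 1*148)) = -69*1/(5*(1 + (121 - 148))*(121 - 148)) = -69*(-1/(135*(1 - 27))) = -69/(5*(-27)*(-26)) = -69/3510 = -69*1/3510 = -23/1170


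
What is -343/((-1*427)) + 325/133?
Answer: 26342/8113 ≈ 3.2469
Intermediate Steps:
-343/((-1*427)) + 325/133 = -343/(-427) + 325*(1/133) = -343*(-1/427) + 325/133 = 49/61 + 325/133 = 26342/8113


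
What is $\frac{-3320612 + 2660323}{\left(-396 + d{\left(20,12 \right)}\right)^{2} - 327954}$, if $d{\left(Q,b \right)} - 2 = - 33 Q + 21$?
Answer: $- \frac{660289}{739135} \approx -0.89333$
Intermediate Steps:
$d{\left(Q,b \right)} = 23 - 33 Q$ ($d{\left(Q,b \right)} = 2 - \left(-21 + 33 Q\right) = 23 - 33 Q$)
$\frac{-3320612 + 2660323}{\left(-396 + d{\left(20,12 \right)}\right)^{2} - 327954} = \frac{-3320612 + 2660323}{\left(-396 + \left(23 - 660\right)\right)^{2} - 327954} = - \frac{660289}{\left(-396 + \left(23 - 660\right)\right)^{2} - 327954} = - \frac{660289}{\left(-396 - 637\right)^{2} - 327954} = - \frac{660289}{\left(-1033\right)^{2} - 327954} = - \frac{660289}{1067089 - 327954} = - \frac{660289}{739135}$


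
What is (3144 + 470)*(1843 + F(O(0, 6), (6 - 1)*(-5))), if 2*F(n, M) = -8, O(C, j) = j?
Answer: 6646146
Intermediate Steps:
F(n, M) = -4 (F(n, M) = (½)*(-8) = -4)
(3144 + 470)*(1843 + F(O(0, 6), (6 - 1)*(-5))) = (3144 + 470)*(1843 - 4) = 3614*1839 = 6646146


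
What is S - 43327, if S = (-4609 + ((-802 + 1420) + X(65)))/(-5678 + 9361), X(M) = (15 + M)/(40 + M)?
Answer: -3351123956/77343 ≈ -43328.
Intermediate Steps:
X(M) = (15 + M)/(40 + M)
S = -83795/77343 (S = (-4609 + ((-802 + 1420) + (15 + 65)/(40 + 65)))/(-5678 + 9361) = (-4609 + (618 + 80/105))/3683 = (-4609 + (618 + (1/105)*80))*(1/3683) = (-4609 + (618 + 16/21))*(1/3683) = (-4609 + 12994/21)*(1/3683) = -83795/21*1/3683 = -83795/77343 ≈ -1.0834)
S - 43327 = -83795/77343 - 43327 = -3351123956/77343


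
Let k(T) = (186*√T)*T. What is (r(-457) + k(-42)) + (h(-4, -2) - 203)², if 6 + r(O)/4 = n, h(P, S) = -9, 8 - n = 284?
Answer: 43816 - 7812*I*√42 ≈ 43816.0 - 50628.0*I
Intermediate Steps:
n = -276 (n = 8 - 1*284 = 8 - 284 = -276)
r(O) = -1128 (r(O) = -24 + 4*(-276) = -24 - 1104 = -1128)
k(T) = 186*T^(3/2)
(r(-457) + k(-42)) + (h(-4, -2) - 203)² = (-1128 + 186*(-42)^(3/2)) + (-9 - 203)² = (-1128 + 186*(-42*I*√42)) + (-212)² = (-1128 - 7812*I*√42) + 44944 = 43816 - 7812*I*√42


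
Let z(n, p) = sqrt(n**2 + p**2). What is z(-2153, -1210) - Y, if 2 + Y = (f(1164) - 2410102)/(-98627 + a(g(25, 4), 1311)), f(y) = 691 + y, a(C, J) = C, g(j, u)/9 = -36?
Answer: -2210345/98951 + sqrt(6099509) ≈ 2447.4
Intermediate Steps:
g(j, u) = -324 (g(j, u) = 9*(-36) = -324)
Y = 2210345/98951 (Y = -2 + ((691 + 1164) - 2410102)/(-98627 - 324) = -2 + (1855 - 2410102)/(-98951) = -2 - 2408247*(-1/98951) = -2 + 2408247/98951 = 2210345/98951 ≈ 22.338)
z(-2153, -1210) - Y = sqrt((-2153)**2 + (-1210)**2) - 1*2210345/98951 = sqrt(4635409 + 1464100) - 2210345/98951 = sqrt(6099509) - 2210345/98951 = -2210345/98951 + sqrt(6099509)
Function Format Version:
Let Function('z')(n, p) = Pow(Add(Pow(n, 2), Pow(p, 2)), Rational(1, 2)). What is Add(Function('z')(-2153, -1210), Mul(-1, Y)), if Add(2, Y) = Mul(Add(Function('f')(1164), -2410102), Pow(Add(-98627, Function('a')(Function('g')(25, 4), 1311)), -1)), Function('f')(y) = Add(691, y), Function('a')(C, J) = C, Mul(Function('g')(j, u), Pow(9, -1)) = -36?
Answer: Add(Rational(-2210345, 98951), Pow(6099509, Rational(1, 2))) ≈ 2447.4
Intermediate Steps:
Function('g')(j, u) = -324 (Function('g')(j, u) = Mul(9, -36) = -324)
Y = Rational(2210345, 98951) (Y = Add(-2, Mul(Add(Add(691, 1164), -2410102), Pow(Add(-98627, -324), -1))) = Add(-2, Mul(Add(1855, -2410102), Pow(-98951, -1))) = Add(-2, Mul(-2408247, Rational(-1, 98951))) = Add(-2, Rational(2408247, 98951)) = Rational(2210345, 98951) ≈ 22.338)
Add(Function('z')(-2153, -1210), Mul(-1, Y)) = Add(Pow(Add(Pow(-2153, 2), Pow(-1210, 2)), Rational(1, 2)), Mul(-1, Rational(2210345, 98951))) = Add(Pow(Add(4635409, 1464100), Rational(1, 2)), Rational(-2210345, 98951)) = Add(Pow(6099509, Rational(1, 2)), Rational(-2210345, 98951)) = Add(Rational(-2210345, 98951), Pow(6099509, Rational(1, 2)))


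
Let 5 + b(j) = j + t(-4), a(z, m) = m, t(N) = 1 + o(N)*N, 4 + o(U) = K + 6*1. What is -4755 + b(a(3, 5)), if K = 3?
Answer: -4774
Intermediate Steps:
o(U) = 5 (o(U) = -4 + (3 + 6*1) = -4 + (3 + 6) = -4 + 9 = 5)
t(N) = 1 + 5*N
b(j) = -24 + j (b(j) = -5 + (j + (1 + 5*(-4))) = -5 + (j + (1 - 20)) = -5 + (j - 19) = -5 + (-19 + j) = -24 + j)
-4755 + b(a(3, 5)) = -4755 + (-24 + 5) = -4755 - 19 = -4774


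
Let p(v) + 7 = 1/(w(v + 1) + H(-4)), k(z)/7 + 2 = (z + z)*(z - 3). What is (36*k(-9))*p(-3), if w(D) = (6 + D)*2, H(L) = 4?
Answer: -373002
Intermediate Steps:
k(z) = -14 + 14*z*(-3 + z) (k(z) = -14 + 7*((z + z)*(z - 3)) = -14 + 7*((2*z)*(-3 + z)) = -14 + 7*(2*z*(-3 + z)) = -14 + 14*z*(-3 + z))
w(D) = 12 + 2*D
p(v) = -7 + 1/(18 + 2*v) (p(v) = -7 + 1/((12 + 2*(v + 1)) + 4) = -7 + 1/((12 + 2*(1 + v)) + 4) = -7 + 1/((12 + (2 + 2*v)) + 4) = -7 + 1/((14 + 2*v) + 4) = -7 + 1/(18 + 2*v))
(36*k(-9))*p(-3) = (36*(-14 - 42*(-9) + 14*(-9)²))*((-125 - 14*(-3))/(2*(9 - 3))) = (36*(-14 + 378 + 14*81))*((½)*(-125 + 42)/6) = (36*(-14 + 378 + 1134))*((½)*(⅙)*(-83)) = (36*1498)*(-83/12) = 53928*(-83/12) = -373002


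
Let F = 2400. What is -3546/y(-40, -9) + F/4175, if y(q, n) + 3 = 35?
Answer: -294555/2672 ≈ -110.24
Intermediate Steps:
y(q, n) = 32 (y(q, n) = -3 + 35 = 32)
-3546/y(-40, -9) + F/4175 = -3546/32 + 2400/4175 = -3546*1/32 + 2400*(1/4175) = -1773/16 + 96/167 = -294555/2672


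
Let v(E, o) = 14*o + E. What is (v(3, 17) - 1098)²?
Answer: 734449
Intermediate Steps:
v(E, o) = E + 14*o
(v(3, 17) - 1098)² = ((3 + 14*17) - 1098)² = ((3 + 238) - 1098)² = (241 - 1098)² = (-857)² = 734449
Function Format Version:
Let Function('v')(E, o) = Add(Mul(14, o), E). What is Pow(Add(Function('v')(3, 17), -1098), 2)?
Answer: 734449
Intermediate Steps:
Function('v')(E, o) = Add(E, Mul(14, o))
Pow(Add(Function('v')(3, 17), -1098), 2) = Pow(Add(Add(3, Mul(14, 17)), -1098), 2) = Pow(Add(Add(3, 238), -1098), 2) = Pow(Add(241, -1098), 2) = Pow(-857, 2) = 734449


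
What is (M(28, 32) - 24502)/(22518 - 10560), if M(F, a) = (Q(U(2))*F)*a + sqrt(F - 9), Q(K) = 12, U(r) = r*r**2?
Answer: -6875/5979 + sqrt(19)/11958 ≈ -1.1495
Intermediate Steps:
U(r) = r**3
M(F, a) = sqrt(-9 + F) + 12*F*a (M(F, a) = (12*F)*a + sqrt(F - 9) = 12*F*a + sqrt(-9 + F) = sqrt(-9 + F) + 12*F*a)
(M(28, 32) - 24502)/(22518 - 10560) = ((sqrt(-9 + 28) + 12*28*32) - 24502)/(22518 - 10560) = ((sqrt(19) + 10752) - 24502)/11958 = ((10752 + sqrt(19)) - 24502)*(1/11958) = (-13750 + sqrt(19))*(1/11958) = -6875/5979 + sqrt(19)/11958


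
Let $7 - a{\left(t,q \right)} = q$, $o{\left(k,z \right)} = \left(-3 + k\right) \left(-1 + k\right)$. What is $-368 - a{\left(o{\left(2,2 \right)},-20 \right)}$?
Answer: $-395$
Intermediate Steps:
$o{\left(k,z \right)} = \left(-1 + k\right) \left(-3 + k\right)$
$a{\left(t,q \right)} = 7 - q$
$-368 - a{\left(o{\left(2,2 \right)},-20 \right)} = -368 - \left(7 - -20\right) = -368 - \left(7 + 20\right) = -368 - 27 = -395$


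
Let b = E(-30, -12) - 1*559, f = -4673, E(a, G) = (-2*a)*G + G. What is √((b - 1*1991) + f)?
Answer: I*√7955 ≈ 89.191*I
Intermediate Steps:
E(a, G) = G - 2*G*a (E(a, G) = -2*G*a + G = G - 2*G*a)
b = -1291 (b = -12*(1 - 2*(-30)) - 1*559 = -12*(1 + 60) - 559 = -12*61 - 559 = -732 - 559 = -1291)
√((b - 1*1991) + f) = √((-1291 - 1*1991) - 4673) = √((-1291 - 1991) - 4673) = √(-3282 - 4673) = √(-7955) = I*√7955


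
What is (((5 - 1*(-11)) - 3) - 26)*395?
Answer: -5135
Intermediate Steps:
(((5 - 1*(-11)) - 3) - 26)*395 = (((5 + 11) - 3) - 26)*395 = ((16 - 3) - 26)*395 = (13 - 26)*395 = -13*395 = -5135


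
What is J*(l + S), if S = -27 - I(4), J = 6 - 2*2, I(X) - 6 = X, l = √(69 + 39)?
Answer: -74 + 12*√3 ≈ -53.215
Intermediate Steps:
l = 6*√3 (l = √108 = 6*√3 ≈ 10.392)
I(X) = 6 + X
J = 2 (J = 6 - 4 = 2)
S = -37 (S = -27 - (6 + 4) = -27 - 1*10 = -27 - 10 = -37)
J*(l + S) = 2*(6*√3 - 37) = 2*(-37 + 6*√3) = -74 + 12*√3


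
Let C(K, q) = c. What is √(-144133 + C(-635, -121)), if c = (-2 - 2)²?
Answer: 3*I*√16013 ≈ 379.63*I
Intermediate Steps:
c = 16 (c = (-4)² = 16)
C(K, q) = 16
√(-144133 + C(-635, -121)) = √(-144133 + 16) = √(-144117) = 3*I*√16013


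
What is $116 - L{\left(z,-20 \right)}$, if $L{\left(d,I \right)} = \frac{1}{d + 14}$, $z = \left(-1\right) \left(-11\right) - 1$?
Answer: $\frac{2783}{24} \approx 115.96$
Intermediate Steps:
$z = 10$ ($z = 11 - 1 = 10$)
$L{\left(d,I \right)} = \frac{1}{14 + d}$
$116 - L{\left(z,-20 \right)} = 116 - \frac{1}{14 + 10} = 116 - \frac{1}{24} = \frac{2783}{24}$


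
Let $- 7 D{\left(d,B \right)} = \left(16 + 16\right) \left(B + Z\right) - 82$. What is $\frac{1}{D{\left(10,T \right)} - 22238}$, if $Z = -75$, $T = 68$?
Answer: $- \frac{7}{155360} \approx -4.5057 \cdot 10^{-5}$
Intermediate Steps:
$D{\left(d,B \right)} = \frac{2482}{7} - \frac{32 B}{7}$ ($D{\left(d,B \right)} = - \frac{\left(16 + 16\right) \left(B - 75\right) - 82}{7} = - \frac{32 \left(-75 + B\right) - 82}{7} = - \frac{\left(-2400 + 32 B\right) - 82}{7} = - \frac{-2482 + 32 B}{7} = \frac{2482}{7} - \frac{32 B}{7}$)
$\frac{1}{D{\left(10,T \right)} - 22238} = \frac{1}{\left(\frac{2482}{7} - \frac{2176}{7}\right) - 22238} = \frac{1}{\frac{306}{7} - 22238} = \frac{1}{- \frac{155360}{7}} = - \frac{7}{155360}$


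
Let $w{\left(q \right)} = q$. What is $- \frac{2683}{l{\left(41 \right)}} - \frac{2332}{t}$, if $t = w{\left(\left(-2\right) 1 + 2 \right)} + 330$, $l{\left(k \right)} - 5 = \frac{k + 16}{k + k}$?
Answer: $- \frac{3349592}{7005} \approx -478.17$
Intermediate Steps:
$l{\left(k \right)} = 5 + \frac{16 + k}{2 k}$ ($l{\left(k \right)} = 5 + \frac{k + 16}{k + k} = 5 + \frac{16 + k}{2 k}$)
$t = 330$ ($t = \left(\left(-2\right) 1 + 2\right) + 330 = \left(-2 + 2\right) + 330 = 0 + 330 = 330$)
$- \frac{2683}{l{\left(41 \right)}} - \frac{2332}{t} = - \frac{2683}{\frac{11}{2} + \frac{8}{41}} - \frac{2332}{330} = - \frac{2683}{\frac{11}{2} + 8 \cdot \frac{1}{41}} - \frac{106}{15} = - \frac{2683}{\frac{11}{2} + \frac{8}{41}} - \frac{106}{15} = - \frac{2683}{\frac{467}{82}} - \frac{106}{15} = \left(-2683\right) \frac{82}{467} - \frac{106}{15} = - \frac{220006}{467} - \frac{106}{15} = - \frac{3349592}{7005}$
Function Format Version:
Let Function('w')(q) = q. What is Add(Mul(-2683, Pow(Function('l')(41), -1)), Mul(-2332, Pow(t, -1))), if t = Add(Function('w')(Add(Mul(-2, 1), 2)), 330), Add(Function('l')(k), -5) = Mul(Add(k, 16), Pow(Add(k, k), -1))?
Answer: Rational(-3349592, 7005) ≈ -478.17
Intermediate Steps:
Function('l')(k) = Add(5, Mul(Rational(1, 2), Pow(k, -1), Add(16, k))) (Function('l')(k) = Add(5, Mul(Add(k, 16), Pow(Add(k, k), -1))) = Add(5, Mul(Add(16, k), Pow(Mul(2, k), -1))) = Add(5, Mul(Add(16, k), Mul(Rational(1, 2), Pow(k, -1)))) = Add(5, Mul(Rational(1, 2), Pow(k, -1), Add(16, k))))
t = 330 (t = Add(Add(Mul(-2, 1), 2), 330) = Add(Add(-2, 2), 330) = Add(0, 330) = 330)
Add(Mul(-2683, Pow(Function('l')(41), -1)), Mul(-2332, Pow(t, -1))) = Add(Mul(-2683, Pow(Add(Rational(11, 2), Mul(8, Pow(41, -1))), -1)), Mul(-2332, Pow(330, -1))) = Add(Mul(-2683, Pow(Add(Rational(11, 2), Mul(8, Rational(1, 41))), -1)), Mul(-2332, Rational(1, 330))) = Add(Mul(-2683, Pow(Add(Rational(11, 2), Rational(8, 41)), -1)), Rational(-106, 15)) = Add(Mul(-2683, Pow(Rational(467, 82), -1)), Rational(-106, 15)) = Add(Mul(-2683, Rational(82, 467)), Rational(-106, 15)) = Add(Rational(-220006, 467), Rational(-106, 15)) = Rational(-3349592, 7005)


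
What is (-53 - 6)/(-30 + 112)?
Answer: -59/82 ≈ -0.71951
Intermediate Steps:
(-53 - 6)/(-30 + 112) = -59/82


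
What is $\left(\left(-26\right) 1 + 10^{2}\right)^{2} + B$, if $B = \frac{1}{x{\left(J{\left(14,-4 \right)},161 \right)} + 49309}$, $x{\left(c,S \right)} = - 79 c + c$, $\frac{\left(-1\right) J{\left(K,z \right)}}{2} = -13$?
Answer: $\frac{258910757}{47281} \approx 5476.0$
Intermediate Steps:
$J{\left(K,z \right)} = 26$ ($J{\left(K,z \right)} = \left(-2\right) \left(-13\right) = 26$)
$x{\left(c,S \right)} = - 78 c$
$B = \frac{1}{47281}$ ($B = \frac{1}{\left(-78\right) 26 + 49309} = \frac{1}{-2028 + 49309} = \frac{1}{47281} \approx 2.115 \cdot 10^{-5}$)
$\left(\left(-26\right) 1 + 10^{2}\right)^{2} + B = \left(\left(-26\right) 1 + 10^{2}\right)^{2} + \frac{1}{47281} = \left(-26 + 100\right)^{2} + \frac{1}{47281} = 74^{2} + \frac{1}{47281} = 5476 + \frac{1}{47281} = \frac{258910757}{47281}$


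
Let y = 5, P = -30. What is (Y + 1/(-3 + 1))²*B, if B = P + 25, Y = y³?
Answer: -310005/4 ≈ -77501.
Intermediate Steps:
Y = 125 (Y = 5³ = 125)
B = -5 (B = -30 + 25 = -5)
(Y + 1/(-3 + 1))²*B = (125 + 1/(-3 + 1))²*(-5) = (125 + 1/(-2))²*(-5) = (125 - ½)²*(-5) = (249/2)²*(-5) = (62001/4)*(-5) = -310005/4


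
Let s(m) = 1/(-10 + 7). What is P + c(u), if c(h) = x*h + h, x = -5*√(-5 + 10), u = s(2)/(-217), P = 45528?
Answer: 29638729/651 - 5*√5/651 ≈ 45528.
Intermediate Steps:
s(m) = -⅓ (s(m) = 1/(-3) = -⅓)
u = 1/651 (u = -⅓/(-217) = -⅓*(-1/217) = 1/651 ≈ 0.0015361)
x = -5*√5 ≈ -11.180
c(h) = h - 5*h*√5 (c(h) = (-5*√5)*h + h = -5*h*√5 + h = h - 5*h*√5)
P + c(u) = 45528 + (1 - 5*√5)/651 = 45528 + (1/651 - 5*√5/651) = 29638729/651 - 5*√5/651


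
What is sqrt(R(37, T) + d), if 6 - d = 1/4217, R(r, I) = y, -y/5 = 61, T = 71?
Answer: 2*I*sqrt(1329286957)/4217 ≈ 17.292*I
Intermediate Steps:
y = -305 (y = -5*61 = -305)
R(r, I) = -305
d = 25301/4217 (d = 6 - 1/4217 = 25301/4217 ≈ 5.9998)
sqrt(R(37, T) + d) = sqrt(-305 + 25301/4217) = sqrt(-1260884/4217) = 2*I*sqrt(1329286957)/4217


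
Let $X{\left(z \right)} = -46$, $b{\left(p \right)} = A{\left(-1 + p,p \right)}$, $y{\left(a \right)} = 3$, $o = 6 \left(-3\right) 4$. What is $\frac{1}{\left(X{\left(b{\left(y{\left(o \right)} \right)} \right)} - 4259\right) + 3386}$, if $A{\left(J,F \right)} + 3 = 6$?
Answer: $- \frac{1}{919} \approx -0.0010881$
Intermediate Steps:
$A{\left(J,F \right)} = 3$ ($A{\left(J,F \right)} = -3 + 6 = 3$)
$o = -72$ ($o = \left(-18\right) 4 = -72$)
$b{\left(p \right)} = 3$
$\frac{1}{\left(X{\left(b{\left(y{\left(o \right)} \right)} \right)} - 4259\right) + 3386} = \frac{1}{\left(-46 - 4259\right) + 3386} = \frac{1}{-4305 + 3386} = \frac{1}{-919} = - \frac{1}{919}$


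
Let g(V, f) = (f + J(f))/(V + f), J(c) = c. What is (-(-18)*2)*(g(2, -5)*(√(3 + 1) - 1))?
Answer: 120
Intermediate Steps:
g(V, f) = 2*f/(V + f) (g(V, f) = (f + f)/(V + f) = (2*f)/(V + f) = 2*f/(V + f))
(-(-18)*2)*(g(2, -5)*(√(3 + 1) - 1)) = (-(-18)*2)*((2*(-5)/(2 - 5))*(√(3 + 1) - 1)) = (-6*(-6))*((2*(-5)/(-3))*(√4 - 1)) = 36*((2*(-5)*(-⅓))*(2 - 1)) = 36*((10/3)*1) = 36*(10/3) = 120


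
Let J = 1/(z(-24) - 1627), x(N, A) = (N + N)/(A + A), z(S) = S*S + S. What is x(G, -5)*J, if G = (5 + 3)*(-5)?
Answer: -8/1075 ≈ -0.0074419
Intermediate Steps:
G = -40 (G = 8*(-5) = -40)
z(S) = S + S² (z(S) = S² + S = S + S²)
x(N, A) = N/A (x(N, A) = (2*N)/((2*A)) = (2*N)*(1/(2*A)) = N/A)
J = -1/1075 (J = 1/(-24*(1 - 24) - 1627) = 1/(-24*(-23) - 1627) = 1/(552 - 1627) = 1/(-1075) = -1/1075 ≈ -0.00093023)
x(G, -5)*J = -40/(-5)*(-1/1075) = -40*(-⅕)*(-1/1075) = 8*(-1/1075) = -8/1075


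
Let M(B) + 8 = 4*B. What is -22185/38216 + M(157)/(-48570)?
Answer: -6477761/10918536 ≈ -0.59328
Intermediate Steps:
M(B) = -8 + 4*B
-22185/38216 + M(157)/(-48570) = -22185/38216 + (-8 + 4*157)/(-48570) = -22185*1/38216 + (-8 + 628)*(-1/48570) = -1305/2248 + 620*(-1/48570) = -1305/2248 - 62/4857 = -6477761/10918536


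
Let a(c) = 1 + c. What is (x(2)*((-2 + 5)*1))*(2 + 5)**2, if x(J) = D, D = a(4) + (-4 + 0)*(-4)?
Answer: 3087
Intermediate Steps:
D = 21 (D = (1 + 4) + (-4 + 0)*(-4) = 5 - 4*(-4) = 5 + 16 = 21)
x(J) = 21
(x(2)*((-2 + 5)*1))*(2 + 5)**2 = (21*((-2 + 5)*1))*(2 + 5)**2 = (21*(3*1))*7**2 = (21*3)*49 = 63*49 = 3087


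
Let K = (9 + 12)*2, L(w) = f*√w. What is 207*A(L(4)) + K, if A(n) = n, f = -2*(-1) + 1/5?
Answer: 4764/5 ≈ 952.80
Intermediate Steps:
f = 11/5 (f = 2 + ⅕ = 11/5 ≈ 2.2000)
L(w) = 11*√w/5
K = 42 (K = 21*2 = 42)
207*A(L(4)) + K = 207*(11*√4/5) + 42 = 207*((11/5)*2) + 42 = 207*(22/5) + 42 = 4554/5 + 42 = 4764/5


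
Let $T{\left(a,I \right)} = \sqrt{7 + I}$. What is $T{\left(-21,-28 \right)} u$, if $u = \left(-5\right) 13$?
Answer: $- 65 i \sqrt{21} \approx - 297.87 i$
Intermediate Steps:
$u = -65$
$T{\left(-21,-28 \right)} u = \sqrt{7 - 28} \left(-65\right) = \sqrt{-21} \left(-65\right) = i \sqrt{21} \left(-65\right) = - 65 i \sqrt{21}$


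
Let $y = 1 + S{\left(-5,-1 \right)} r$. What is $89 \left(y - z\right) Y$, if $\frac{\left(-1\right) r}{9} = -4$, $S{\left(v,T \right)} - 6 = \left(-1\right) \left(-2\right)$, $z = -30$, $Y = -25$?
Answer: $-709775$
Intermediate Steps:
$S{\left(v,T \right)} = 8$ ($S{\left(v,T \right)} = 6 - -2 = 6 + 2 = 8$)
$r = 36$ ($r = \left(-9\right) \left(-4\right) = 36$)
$y = 289$ ($y = 1 + 8 \cdot 36 = 1 + 288 = 289$)
$89 \left(y - z\right) Y = 89 \left(289 - -30\right) \left(-25\right) = 89 \left(289 + 30\right) \left(-25\right) = 89 \cdot 319 \left(-25\right) = 28391 \left(-25\right) = -709775$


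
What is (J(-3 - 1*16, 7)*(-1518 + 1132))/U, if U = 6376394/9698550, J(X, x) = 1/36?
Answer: -311970025/19129182 ≈ -16.309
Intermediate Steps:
J(X, x) = 1/36
U = 3188197/4849275 (U = 6376394*(1/9698550) = 3188197/4849275 ≈ 0.65746)
(J(-3 - 1*16, 7)*(-1518 + 1132))/U = ((-1518 + 1132)/36)/(3188197/4849275) = ((1/36)*(-386))*(4849275/3188197) = -193/18*4849275/3188197 = -311970025/19129182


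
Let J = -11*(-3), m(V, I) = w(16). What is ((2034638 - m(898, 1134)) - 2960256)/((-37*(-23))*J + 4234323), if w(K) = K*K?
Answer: -462937/2131203 ≈ -0.21722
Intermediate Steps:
w(K) = K²
m(V, I) = 256 (m(V, I) = 16² = 256)
J = 33
((2034638 - m(898, 1134)) - 2960256)/((-37*(-23))*J + 4234323) = ((2034638 - 1*256) - 2960256)/(-37*(-23)*33 + 4234323) = ((2034638 - 256) - 2960256)/(851*33 + 4234323) = (2034382 - 2960256)/(28083 + 4234323) = -925874/4262406 = -925874*1/4262406 = -462937/2131203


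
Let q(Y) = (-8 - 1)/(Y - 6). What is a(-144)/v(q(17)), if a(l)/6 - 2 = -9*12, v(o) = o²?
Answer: -25652/27 ≈ -950.07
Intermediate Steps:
q(Y) = -9/(-6 + Y)
a(l) = -636 (a(l) = 12 + 6*(-9*12) = 12 + 6*(-108) = 12 - 648 = -636)
a(-144)/v(q(17)) = -636*(-6 + 17)²/81 = -636/((-9/11)²) = -636/81/121 = -636*121/81 = -25652/27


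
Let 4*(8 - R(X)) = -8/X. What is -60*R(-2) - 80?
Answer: -500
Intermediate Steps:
R(X) = 8 + 2/X (R(X) = 8 - (-2)/X = 8 + 2/X)
-60*R(-2) - 80 = -60*(8 + 2/(-2)) - 80 = -60*(8 + 2*(-1/2)) - 80 = -60*(8 - 1) - 80 = -60*7 - 80 = -420 - 80 = -500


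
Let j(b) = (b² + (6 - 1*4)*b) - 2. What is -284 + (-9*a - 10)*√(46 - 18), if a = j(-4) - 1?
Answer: -284 - 110*√7 ≈ -575.03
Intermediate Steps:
j(b) = -2 + b² + 2*b (j(b) = (b² + (6 - 4)*b) - 2 = (b² + 2*b) - 2 = -2 + b² + 2*b)
a = 5 (a = (-2 + (-4)² + 2*(-4)) - 1 = (-2 + 16 - 8) - 1 = 6 - 1 = 5)
-284 + (-9*a - 10)*√(46 - 18) = -284 + (-9*5 - 10)*√(46 - 18) = -284 + (-45 - 10)*√28 = -284 - 110*√7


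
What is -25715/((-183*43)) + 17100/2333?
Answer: 194552995/18358377 ≈ 10.598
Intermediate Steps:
-25715/((-183*43)) + 17100/2333 = -25715/(-7869) + 17100*(1/2333) = -25715*(-1/7869) + 17100/2333 = 25715/7869 + 17100/2333 = 194552995/18358377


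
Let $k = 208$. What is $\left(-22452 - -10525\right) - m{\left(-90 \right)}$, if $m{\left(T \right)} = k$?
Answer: $-12135$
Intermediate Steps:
$m{\left(T \right)} = 208$
$\left(-22452 - -10525\right) - m{\left(-90 \right)} = \left(-22452 - -10525\right) - 208 = \left(-22452 + 10525\right) - 208 = -11927 - 208 = -12135$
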